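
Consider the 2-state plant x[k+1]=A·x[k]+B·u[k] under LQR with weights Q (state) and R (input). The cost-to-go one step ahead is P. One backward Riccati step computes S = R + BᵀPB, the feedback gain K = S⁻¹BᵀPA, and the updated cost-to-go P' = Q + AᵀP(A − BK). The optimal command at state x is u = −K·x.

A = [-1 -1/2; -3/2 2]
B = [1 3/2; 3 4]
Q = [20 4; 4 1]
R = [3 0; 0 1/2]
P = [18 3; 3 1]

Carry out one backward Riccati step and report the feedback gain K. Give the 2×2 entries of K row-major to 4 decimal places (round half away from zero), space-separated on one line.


-0.0333 0.0716 -0.5333 -0.0765

BᵀP = [27.0000 6.0000; 39.0000 8.5000]
S = R + BᵀPB = [3 0; 0 1/2] + [45.0000 64.5000; 64.5000 92.5000] = [48.0000 64.5000; 64.5000 93.0000]
BᵀPA = [-36.0000 -1.5000; -51.7500 -2.5000]
K = S⁻¹·BᵀPA = [-0.0333 0.0716; -0.5333 -0.0765]
A−BK = [-0.1667 -0.4568; 0.7333 2.0914]
AᵀP(A−BK) = [0.4500 0.8667; 0.8667 2.4160]
P' = Q + AᵀP(A−BK) = [20.4500 4.8667; 4.8667 3.4160]
tr(P') = 23.8660


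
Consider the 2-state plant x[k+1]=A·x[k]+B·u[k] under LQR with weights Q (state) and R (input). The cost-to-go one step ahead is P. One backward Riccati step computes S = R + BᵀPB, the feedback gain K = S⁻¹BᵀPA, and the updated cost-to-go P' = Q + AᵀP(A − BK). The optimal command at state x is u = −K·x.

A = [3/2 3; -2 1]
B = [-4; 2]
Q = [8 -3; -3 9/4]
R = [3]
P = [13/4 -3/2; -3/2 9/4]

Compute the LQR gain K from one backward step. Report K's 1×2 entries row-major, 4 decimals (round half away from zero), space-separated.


-0.5114 -0.4261

BᵀP = [-16.0000 10.5000]
S = R + BᵀPB = [3] + [85.0000] = [88.0000]
BᵀPA = [-45.0000 -37.5000]
K = S⁻¹·BᵀPA = [-0.5114 -0.4261]
A−BK = [-0.5455 1.2955; -0.9773 1.8523]
AᵀP(A−BK) = [2.3011 -2.3011; -2.3011 6.5199]
P' = Q + AᵀP(A−BK) = [10.3011 -5.3011; -5.3011 8.7699]
tr(P') = 19.0710


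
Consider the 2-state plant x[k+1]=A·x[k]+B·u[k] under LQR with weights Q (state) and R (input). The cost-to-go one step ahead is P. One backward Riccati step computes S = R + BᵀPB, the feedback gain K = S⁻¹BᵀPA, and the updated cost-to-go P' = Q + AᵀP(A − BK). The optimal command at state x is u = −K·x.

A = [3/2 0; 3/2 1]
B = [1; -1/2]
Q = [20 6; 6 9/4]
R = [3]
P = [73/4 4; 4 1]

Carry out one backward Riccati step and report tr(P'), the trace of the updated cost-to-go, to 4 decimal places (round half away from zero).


BᵀP = [16.2500 3.5000]
S = R + BᵀPB = [3] + [14.5000] = [17.5000]
BᵀPA = [29.6250 3.5000]
K = S⁻¹·BᵀPA = [1.6929 0.2000]
A−BK = [-0.1929 -0.2000; 2.3464 1.1000]
AᵀP(A−BK) = [11.1616 1.5750; 1.5750 0.3000]
P' = Q + AᵀP(A−BK) = [31.1616 7.5750; 7.5750 2.5500]
tr(P') = 33.7116

33.7116


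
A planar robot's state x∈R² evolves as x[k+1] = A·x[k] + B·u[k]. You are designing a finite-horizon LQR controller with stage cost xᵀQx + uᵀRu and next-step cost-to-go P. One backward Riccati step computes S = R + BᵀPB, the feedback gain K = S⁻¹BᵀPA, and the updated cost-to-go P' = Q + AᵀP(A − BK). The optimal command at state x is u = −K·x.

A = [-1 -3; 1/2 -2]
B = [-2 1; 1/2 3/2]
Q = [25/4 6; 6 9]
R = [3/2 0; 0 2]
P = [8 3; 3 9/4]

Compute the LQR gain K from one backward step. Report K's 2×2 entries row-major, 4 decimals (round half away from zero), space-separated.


0.4368 0.9287 0.0089 -1.2464

BᵀP = [-14.5000 -4.8750; 12.5000 6.3750]
S = R + BᵀPB = [3/2 0; 0 2] + [26.5625 -21.8125; -21.8125 22.0625] = [28.0625 -21.8125; -21.8125 24.0625]
BᵀPA = [12.0625 53.2500; -9.3125 -50.2500]
K = S⁻¹·BᵀPA = [0.4368 0.9287; 0.0089 -1.2464]
A−BK = [-0.1354 0.1039; 0.2682 -0.5947]
AᵀP(A−BK) = [0.3769 0.4399; 0.4399 4.9124]
P' = Q + AᵀP(A−BK) = [6.6269 6.4399; 6.4399 13.9124]
tr(P') = 20.5394


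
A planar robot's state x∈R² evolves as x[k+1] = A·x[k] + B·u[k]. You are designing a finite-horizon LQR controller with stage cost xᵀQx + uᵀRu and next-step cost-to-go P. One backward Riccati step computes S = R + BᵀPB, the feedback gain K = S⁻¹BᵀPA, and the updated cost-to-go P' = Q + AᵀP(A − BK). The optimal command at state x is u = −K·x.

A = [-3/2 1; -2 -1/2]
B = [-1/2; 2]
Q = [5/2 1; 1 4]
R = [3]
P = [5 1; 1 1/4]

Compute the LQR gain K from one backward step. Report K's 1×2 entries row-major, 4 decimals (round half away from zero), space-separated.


0.2308 -0.1538

BᵀP = [-0.5000 0.0000]
S = R + BᵀPB = [3] + [0.2500] = [3.2500]
BᵀPA = [0.7500 -0.5000]
K = S⁻¹·BᵀPA = [0.2308 -0.1538]
A−BK = [-1.3846 0.9231; -2.4615 -0.1923]
AᵀP(A−BK) = [18.0769 -8.3846; -8.3846 3.9856]
P' = Q + AᵀP(A−BK) = [20.5769 -7.3846; -7.3846 7.9856]
tr(P') = 28.5625


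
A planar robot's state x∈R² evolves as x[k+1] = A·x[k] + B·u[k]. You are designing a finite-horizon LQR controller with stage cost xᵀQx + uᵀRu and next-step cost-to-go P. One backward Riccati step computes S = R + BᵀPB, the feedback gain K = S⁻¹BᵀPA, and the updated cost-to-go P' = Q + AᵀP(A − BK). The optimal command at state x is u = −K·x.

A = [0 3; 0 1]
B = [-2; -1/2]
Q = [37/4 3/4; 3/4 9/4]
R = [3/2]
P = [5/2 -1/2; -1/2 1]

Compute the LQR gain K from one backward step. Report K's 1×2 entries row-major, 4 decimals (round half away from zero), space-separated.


BᵀP = [-4.7500 0.5000]
S = R + BᵀPB = [3/2] + [9.2500] = [10.7500]
BᵀPA = [0.0000 -13.7500]
K = S⁻¹·BᵀPA = [0.0000 -1.2791]
A−BK = [0.0000 0.4419; 0.0000 0.3605]
AᵀP(A−BK) = [0.0000 0.0000; 0.0000 2.9128]
P' = Q + AᵀP(A−BK) = [9.2500 0.7500; 0.7500 5.1628]
tr(P') = 14.4128

0.0000 -1.2791


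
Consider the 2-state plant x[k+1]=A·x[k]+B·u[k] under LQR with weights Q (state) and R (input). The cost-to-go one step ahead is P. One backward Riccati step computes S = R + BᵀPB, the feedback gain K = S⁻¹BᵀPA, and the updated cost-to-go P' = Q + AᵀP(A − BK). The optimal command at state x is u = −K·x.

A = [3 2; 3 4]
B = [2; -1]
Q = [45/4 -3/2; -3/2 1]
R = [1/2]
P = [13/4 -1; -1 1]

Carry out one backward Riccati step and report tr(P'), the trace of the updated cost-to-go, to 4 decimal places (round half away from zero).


35.1622

BᵀP = [7.5000 -3.0000]
S = R + BᵀPB = [1/2] + [18.0000] = [18.5000]
BᵀPA = [13.5000 3.0000]
K = S⁻¹·BᵀPA = [0.7297 0.1622]
A−BK = [1.5405 1.6757; 3.7297 4.1622]
AᵀP(A−BK) = [10.3986 11.3108; 11.3108 12.5135]
P' = Q + AᵀP(A−BK) = [21.6486 9.8108; 9.8108 13.5135]
tr(P') = 35.1622


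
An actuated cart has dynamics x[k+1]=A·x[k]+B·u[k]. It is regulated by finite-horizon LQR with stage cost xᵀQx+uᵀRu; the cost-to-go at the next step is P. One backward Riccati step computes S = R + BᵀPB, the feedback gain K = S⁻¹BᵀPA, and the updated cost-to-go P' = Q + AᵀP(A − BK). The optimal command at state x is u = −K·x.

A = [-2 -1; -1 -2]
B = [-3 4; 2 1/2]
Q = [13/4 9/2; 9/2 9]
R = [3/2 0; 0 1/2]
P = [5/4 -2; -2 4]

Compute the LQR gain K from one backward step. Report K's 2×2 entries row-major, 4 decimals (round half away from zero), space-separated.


-0.2039 -0.5978 -0.5106 -0.4702

BᵀP = [-7.7500 14.0000; 4.0000 -6.0000]
S = R + BᵀPB = [3/2 0; 0 1/2] + [51.2500 -24.0000; -24.0000 13.0000] = [52.7500 -24.0000; -24.0000 13.5000]
BᵀPA = [1.5000 -20.2500; -2.0000 8.0000]
K = S⁻¹·BᵀPA = [-0.2039 -0.5978; -0.5106 -0.4702]
A−BK = [-0.5693 -0.9128; -0.3370 -0.5693]
AᵀP(A−BK) = [0.2847 0.4564; 0.4564 0.9059]
P' = Q + AᵀP(A−BK) = [3.5347 4.9564; 4.9564 9.9059]
tr(P') = 13.4405


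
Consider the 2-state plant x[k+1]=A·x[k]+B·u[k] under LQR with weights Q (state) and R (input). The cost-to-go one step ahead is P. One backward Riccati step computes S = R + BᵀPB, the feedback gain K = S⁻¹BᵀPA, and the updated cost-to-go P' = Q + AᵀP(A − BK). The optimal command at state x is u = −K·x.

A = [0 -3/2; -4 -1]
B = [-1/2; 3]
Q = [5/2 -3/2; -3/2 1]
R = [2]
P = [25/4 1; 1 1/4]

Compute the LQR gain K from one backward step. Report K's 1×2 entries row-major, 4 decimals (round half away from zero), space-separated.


BᵀP = [-0.1250 0.2500]
S = R + BᵀPB = [2] + [0.8125] = [2.8125]
BᵀPA = [-1.0000 -0.0625]
K = S⁻¹·BᵀPA = [-0.3556 -0.0222]
A−BK = [-0.1778 -1.5111; -2.9333 -0.9333]
AᵀP(A−BK) = [3.6444 6.9778; 6.9778 17.3111]
P' = Q + AᵀP(A−BK) = [6.1444 5.4778; 5.4778 18.3111]
tr(P') = 24.4556

-0.3556 -0.0222


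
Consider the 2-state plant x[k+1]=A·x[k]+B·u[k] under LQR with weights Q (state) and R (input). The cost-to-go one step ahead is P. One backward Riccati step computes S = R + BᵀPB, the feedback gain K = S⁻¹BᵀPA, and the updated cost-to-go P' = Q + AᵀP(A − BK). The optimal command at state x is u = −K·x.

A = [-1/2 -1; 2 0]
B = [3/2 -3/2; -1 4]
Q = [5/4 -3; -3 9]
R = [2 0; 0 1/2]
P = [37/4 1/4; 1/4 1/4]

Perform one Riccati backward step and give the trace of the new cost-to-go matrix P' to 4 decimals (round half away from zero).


11.2139

BᵀP = [13.6250 0.1250; -12.8750 0.6250]
S = R + BᵀPB = [2 0; 0 1/2] + [20.3125 -19.9375; -19.9375 21.8125] = [22.3125 -19.9375; -19.9375 22.3125]
BᵀPA = [-6.5625 -13.6250; 7.6875 12.8750]
K = S⁻¹·BᵀPA = [0.0682 -0.4715; 0.4055 0.1557]
A−BK = [0.0059 -0.0592; 0.4463 -1.0944]
AᵀP(A−BK) = [0.1429 -0.1663; -0.1663 0.8209]
P' = Q + AᵀP(A−BK) = [1.3929 -3.1663; -3.1663 9.8209]
tr(P') = 11.2139


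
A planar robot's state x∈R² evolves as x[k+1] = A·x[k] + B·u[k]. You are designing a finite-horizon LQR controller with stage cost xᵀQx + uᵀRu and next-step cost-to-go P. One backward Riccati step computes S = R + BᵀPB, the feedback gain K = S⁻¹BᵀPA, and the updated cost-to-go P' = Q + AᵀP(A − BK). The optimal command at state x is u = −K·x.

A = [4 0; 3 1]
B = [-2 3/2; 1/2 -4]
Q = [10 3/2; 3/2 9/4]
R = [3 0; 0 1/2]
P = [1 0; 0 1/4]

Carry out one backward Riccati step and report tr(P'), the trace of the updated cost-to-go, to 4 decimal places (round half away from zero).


22.2191

BᵀP = [-2.0000 0.1250; 1.5000 -1.0000]
S = R + BᵀPB = [3 0; 0 1/2] + [4.0625 -3.5000; -3.5000 6.2500] = [7.0625 -3.5000; -3.5000 6.7500]
BᵀPA = [-7.6250 0.1250; 3.0000 -1.0000]
K = S⁻¹·BᵀPA = [-1.1566 -0.0750; -0.1553 -0.1870]
A−BK = [1.9197 0.1306; 2.9572 0.2894]
AᵀP(A−BK) = [9.8968 0.7393; 0.7393 0.0723]
P' = Q + AᵀP(A−BK) = [19.8968 2.2393; 2.2393 2.3223]
tr(P') = 22.2191


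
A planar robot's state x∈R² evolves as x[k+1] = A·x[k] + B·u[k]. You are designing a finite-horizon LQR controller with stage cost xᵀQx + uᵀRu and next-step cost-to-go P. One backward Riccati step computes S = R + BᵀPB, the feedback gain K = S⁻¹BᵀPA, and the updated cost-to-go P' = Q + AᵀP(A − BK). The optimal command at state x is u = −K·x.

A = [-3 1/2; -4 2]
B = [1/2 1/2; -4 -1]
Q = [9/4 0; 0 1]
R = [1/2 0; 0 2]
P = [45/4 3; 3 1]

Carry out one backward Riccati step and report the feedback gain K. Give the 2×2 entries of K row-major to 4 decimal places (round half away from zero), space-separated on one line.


3.7387 -1.0669 -2.5972 0.5614

BᵀP = [-6.3750 -2.5000; 2.6250 0.5000]
S = R + BᵀPB = [1/2 0; 0 2] + [6.8125 -0.6875; -0.6875 0.8125] = [7.3125 -0.6875; -0.6875 2.8125]
BᵀPA = [29.1250 -8.1875; -9.8750 2.3125]
K = S⁻¹·BᵀPA = [3.7387 -1.0669; -2.5972 0.5614]
A−BK = [-3.5708 0.7527; 8.3577 -1.7061]
AᵀP(A−BK) = [54.7123 -12.2582; -12.2582 2.7792]
P' = Q + AᵀP(A−BK) = [56.9623 -12.2582; -12.2582 3.7792]
tr(P') = 60.7414


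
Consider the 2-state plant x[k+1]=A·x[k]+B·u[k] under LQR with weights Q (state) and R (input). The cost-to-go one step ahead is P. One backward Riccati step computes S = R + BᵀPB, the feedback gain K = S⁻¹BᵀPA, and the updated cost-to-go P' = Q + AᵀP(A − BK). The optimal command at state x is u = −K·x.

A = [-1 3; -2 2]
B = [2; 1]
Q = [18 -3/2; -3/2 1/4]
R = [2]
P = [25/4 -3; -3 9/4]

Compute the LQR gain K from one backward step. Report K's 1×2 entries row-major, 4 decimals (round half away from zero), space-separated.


-0.1159 1.2174

BᵀP = [9.5000 -3.7500]
S = R + BᵀPB = [2] + [15.2500] = [17.2500]
BᵀPA = [-2.0000 21.0000]
K = S⁻¹·BᵀPA = [-0.1159 1.2174]
A−BK = [-0.7681 0.5652; -1.8841 0.7826]
AᵀP(A−BK) = [3.0181 -1.3152; -1.3152 3.6848]
P' = Q + AᵀP(A−BK) = [21.0181 -2.8152; -2.8152 3.9348]
tr(P') = 24.9529


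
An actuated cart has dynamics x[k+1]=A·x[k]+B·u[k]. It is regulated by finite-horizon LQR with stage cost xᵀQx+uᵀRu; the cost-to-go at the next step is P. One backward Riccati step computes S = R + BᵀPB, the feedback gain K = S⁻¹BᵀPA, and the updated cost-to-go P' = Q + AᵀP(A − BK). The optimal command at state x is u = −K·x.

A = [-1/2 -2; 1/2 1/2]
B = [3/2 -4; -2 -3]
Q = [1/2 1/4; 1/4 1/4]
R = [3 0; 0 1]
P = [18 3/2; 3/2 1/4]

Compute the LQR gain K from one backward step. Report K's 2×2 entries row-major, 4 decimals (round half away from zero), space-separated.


-0.0802 -0.1992 0.0818 0.3956

BᵀP = [24.0000 1.7500; -76.5000 -6.7500]
S = R + BᵀPB = [3 0; 0 1] + [32.5000 -101.2500; -101.2500 326.2500] = [35.5000 -101.2500; -101.2500 327.2500]
BᵀPA = [-11.1250 -47.1250; 34.8750 149.6250]
K = S⁻¹·BᵀPA = [-0.0802 -0.1992; 0.0818 0.3956]
A−BK = [-0.0527 -0.1188; 0.5848 1.2882]
AᵀP(A−BK) = [0.0690 0.1753; 0.1753 0.4854]
P' = Q + AᵀP(A−BK) = [0.5690 0.4253; 0.4253 0.7354]
tr(P') = 1.3044


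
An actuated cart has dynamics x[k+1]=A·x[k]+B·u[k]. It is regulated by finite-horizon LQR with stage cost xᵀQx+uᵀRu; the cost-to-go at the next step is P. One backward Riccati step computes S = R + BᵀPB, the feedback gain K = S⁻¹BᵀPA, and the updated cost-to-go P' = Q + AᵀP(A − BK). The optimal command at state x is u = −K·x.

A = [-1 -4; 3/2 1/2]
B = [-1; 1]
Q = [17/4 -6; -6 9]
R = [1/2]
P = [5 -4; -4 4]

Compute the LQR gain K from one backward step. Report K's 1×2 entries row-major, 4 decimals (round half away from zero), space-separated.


1.2000 2.2857

BᵀP = [-9.0000 8.0000]
S = R + BᵀPB = [1/2] + [17.0000] = [17.5000]
BᵀPA = [21.0000 40.0000]
K = S⁻¹·BᵀPA = [1.2000 2.2857]
A−BK = [0.2000 -1.7143; 0.3000 -1.7857]
AᵀP(A−BK) = [0.8000 1.0000; 1.0000 5.5714]
P' = Q + AᵀP(A−BK) = [5.0500 -5.0000; -5.0000 14.5714]
tr(P') = 19.6214


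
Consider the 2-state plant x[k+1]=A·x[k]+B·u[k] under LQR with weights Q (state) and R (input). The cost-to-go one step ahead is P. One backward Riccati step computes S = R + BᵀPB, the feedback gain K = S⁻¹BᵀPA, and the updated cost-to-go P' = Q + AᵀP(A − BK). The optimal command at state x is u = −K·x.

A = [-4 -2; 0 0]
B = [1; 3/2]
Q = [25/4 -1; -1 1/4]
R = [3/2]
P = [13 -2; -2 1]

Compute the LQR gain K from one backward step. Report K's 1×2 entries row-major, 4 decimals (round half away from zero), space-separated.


BᵀP = [10.0000 -0.5000]
S = R + BᵀPB = [3/2] + [9.2500] = [10.7500]
BᵀPA = [-40.0000 -20.0000]
K = S⁻¹·BᵀPA = [-3.7209 -1.8605]
A−BK = [-0.2791 -0.1395; 5.5814 2.7907]
AᵀP(A−BK) = [59.1628 29.5814; 29.5814 14.7907]
P' = Q + AᵀP(A−BK) = [65.4128 28.5814; 28.5814 15.0407]
tr(P') = 80.4535

-3.7209 -1.8605


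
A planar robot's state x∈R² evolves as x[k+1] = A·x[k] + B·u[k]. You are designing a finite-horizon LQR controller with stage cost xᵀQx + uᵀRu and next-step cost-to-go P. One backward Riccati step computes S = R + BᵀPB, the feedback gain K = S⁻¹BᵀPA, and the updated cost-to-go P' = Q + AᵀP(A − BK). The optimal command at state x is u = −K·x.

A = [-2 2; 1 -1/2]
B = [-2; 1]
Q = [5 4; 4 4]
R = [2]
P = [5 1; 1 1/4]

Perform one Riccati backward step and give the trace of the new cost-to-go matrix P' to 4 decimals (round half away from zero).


BᵀP = [-9.0000 -1.7500]
S = R + BᵀPB = [2] + [16.2500] = [18.2500]
BᵀPA = [16.2500 -17.1250]
K = S⁻¹·BᵀPA = [0.8904 -0.9384]
A−BK = [-0.2192 0.1233; 0.1096 0.4384]
AᵀP(A−BK) = [1.7808 -1.8767; -1.8767 1.9932]
P' = Q + AᵀP(A−BK) = [6.7808 2.1233; 2.1233 5.9932]
tr(P') = 12.7740

12.7740


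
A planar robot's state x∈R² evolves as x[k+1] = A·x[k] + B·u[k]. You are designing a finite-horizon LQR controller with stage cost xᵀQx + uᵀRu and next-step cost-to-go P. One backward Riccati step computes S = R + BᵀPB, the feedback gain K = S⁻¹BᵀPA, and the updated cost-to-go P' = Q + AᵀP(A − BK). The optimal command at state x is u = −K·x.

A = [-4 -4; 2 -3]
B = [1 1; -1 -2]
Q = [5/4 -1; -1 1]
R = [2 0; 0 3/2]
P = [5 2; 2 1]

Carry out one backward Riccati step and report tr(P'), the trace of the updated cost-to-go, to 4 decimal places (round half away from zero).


108.9722

BᵀP = [3.0000 1.0000; 1.0000 0.0000]
S = R + BᵀPB = [2 0; 0 3/2] + [2.0000 1.0000; 1.0000 1.0000] = [4.0000 1.0000; 1.0000 2.5000]
BᵀPA = [-10.0000 -15.0000; -4.0000 -4.0000]
K = S⁻¹·BᵀPA = [-2.3333 -3.7222; -0.6667 -0.1111]
A−BK = [-1.0000 -0.1667; -1.6667 -6.9444]
AᵀP(A−BK) = [26.0000 44.3333; 44.3333 80.7222]
P' = Q + AᵀP(A−BK) = [27.2500 43.3333; 43.3333 81.7222]
tr(P') = 108.9722


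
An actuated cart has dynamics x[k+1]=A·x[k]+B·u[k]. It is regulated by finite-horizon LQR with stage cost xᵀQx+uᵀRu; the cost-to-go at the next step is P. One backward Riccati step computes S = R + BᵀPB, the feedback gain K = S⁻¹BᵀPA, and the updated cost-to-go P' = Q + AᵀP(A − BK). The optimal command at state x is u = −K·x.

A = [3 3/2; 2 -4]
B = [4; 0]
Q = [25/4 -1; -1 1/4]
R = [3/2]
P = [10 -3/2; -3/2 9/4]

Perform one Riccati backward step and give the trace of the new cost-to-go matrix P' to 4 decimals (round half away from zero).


48.0867

BᵀP = [40.0000 -6.0000]
S = R + BᵀPB = [3/2] + [160.0000] = [161.5000]
BᵀPA = [108.0000 84.0000]
K = S⁻¹·BᵀPA = [0.6687 0.5201]
A−BK = [0.3251 -0.5805; 2.0000 -4.0000]
AᵀP(A−BK) = [8.7771 -15.6734; -15.6734 32.8096]
P' = Q + AᵀP(A−BK) = [15.0271 -16.6734; -16.6734 33.0596]
tr(P') = 48.0867


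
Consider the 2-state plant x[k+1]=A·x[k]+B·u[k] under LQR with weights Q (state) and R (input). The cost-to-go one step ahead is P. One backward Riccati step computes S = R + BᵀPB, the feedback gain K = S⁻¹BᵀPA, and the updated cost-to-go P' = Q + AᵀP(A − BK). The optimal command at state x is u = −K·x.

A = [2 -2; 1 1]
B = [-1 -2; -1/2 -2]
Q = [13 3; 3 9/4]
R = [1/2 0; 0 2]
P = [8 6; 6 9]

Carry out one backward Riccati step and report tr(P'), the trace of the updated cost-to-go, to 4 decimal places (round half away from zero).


23.7990

BᵀP = [-11.0000 -10.5000; -28.0000 -30.0000]
S = R + BᵀPB = [1/2 0; 0 2] + [16.2500 43.0000; 43.0000 116.0000] = [16.7500 43.0000; 43.0000 118.0000]
BᵀPA = [-32.5000 11.5000; -86.0000 26.0000]
K = S⁻¹·BᵀPA = [-1.0745 1.8745; -0.3373 -0.4627]
A−BK = [0.2510 -1.0510; -0.2118 1.0118]
AᵀP(A−BK) = [1.0745 -1.8745; -1.8745 7.4745]
P' = Q + AᵀP(A−BK) = [14.0745 1.1255; 1.1255 9.7245]
tr(P') = 23.7990


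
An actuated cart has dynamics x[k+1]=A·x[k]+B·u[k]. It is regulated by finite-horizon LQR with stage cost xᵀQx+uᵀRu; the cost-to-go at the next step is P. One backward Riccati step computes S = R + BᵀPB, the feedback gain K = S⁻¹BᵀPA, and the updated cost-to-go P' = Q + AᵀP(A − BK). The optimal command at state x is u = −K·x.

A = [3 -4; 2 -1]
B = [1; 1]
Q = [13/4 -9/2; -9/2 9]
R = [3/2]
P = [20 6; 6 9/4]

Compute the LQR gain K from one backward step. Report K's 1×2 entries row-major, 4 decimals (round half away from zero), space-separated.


2.6434 -3.1399

BᵀP = [26.0000 8.2500]
S = R + BᵀPB = [3/2] + [34.2500] = [35.7500]
BᵀPA = [94.5000 -112.2500]
K = S⁻¹·BᵀPA = [2.6434 -3.1399]
A−BK = [0.3566 -0.8601; -0.6434 2.1399]
AᵀP(A−BK) = [11.2028 -13.7832; -13.7832 17.8007]
P' = Q + AᵀP(A−BK) = [14.4528 -18.2832; -18.2832 26.8007]
tr(P') = 41.2535


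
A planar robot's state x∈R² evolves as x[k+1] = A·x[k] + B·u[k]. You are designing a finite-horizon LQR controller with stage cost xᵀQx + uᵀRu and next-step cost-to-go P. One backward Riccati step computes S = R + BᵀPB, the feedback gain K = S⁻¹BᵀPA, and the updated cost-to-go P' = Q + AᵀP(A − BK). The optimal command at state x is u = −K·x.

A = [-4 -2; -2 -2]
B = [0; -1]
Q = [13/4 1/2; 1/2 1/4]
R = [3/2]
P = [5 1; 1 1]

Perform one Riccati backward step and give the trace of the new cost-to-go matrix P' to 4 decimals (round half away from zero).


114.7000

BᵀP = [-1.0000 -1.0000]
S = R + BᵀPB = [3/2] + [1.0000] = [2.5000]
BᵀPA = [6.0000 4.0000]
K = S⁻¹·BᵀPA = [2.4000 1.6000]
A−BK = [-4.0000 -2.0000; 0.4000 -0.4000]
AᵀP(A−BK) = [85.6000 46.4000; 46.4000 25.6000]
P' = Q + AᵀP(A−BK) = [88.8500 46.9000; 46.9000 25.8500]
tr(P') = 114.7000


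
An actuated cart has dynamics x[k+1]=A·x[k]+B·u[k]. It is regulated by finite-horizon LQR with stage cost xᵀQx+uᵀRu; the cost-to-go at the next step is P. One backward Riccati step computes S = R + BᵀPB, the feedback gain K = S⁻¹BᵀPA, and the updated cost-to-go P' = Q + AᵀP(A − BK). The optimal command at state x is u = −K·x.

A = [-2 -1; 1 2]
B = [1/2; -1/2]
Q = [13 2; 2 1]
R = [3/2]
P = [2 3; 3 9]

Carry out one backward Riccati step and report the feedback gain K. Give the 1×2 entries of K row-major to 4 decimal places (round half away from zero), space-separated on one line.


-0.7273 -2.0000

BᵀP = [-0.5000 -3.0000]
S = R + BᵀPB = [3/2] + [1.2500] = [2.7500]
BᵀPA = [-2.0000 -5.5000]
K = S⁻¹·BᵀPA = [-0.7273 -2.0000]
A−BK = [-1.6364 0.0000; 0.6364 1.0000]
AᵀP(A−BK) = [3.5455 3.0000; 3.0000 15.0000]
P' = Q + AᵀP(A−BK) = [16.5455 5.0000; 5.0000 16.0000]
tr(P') = 32.5455


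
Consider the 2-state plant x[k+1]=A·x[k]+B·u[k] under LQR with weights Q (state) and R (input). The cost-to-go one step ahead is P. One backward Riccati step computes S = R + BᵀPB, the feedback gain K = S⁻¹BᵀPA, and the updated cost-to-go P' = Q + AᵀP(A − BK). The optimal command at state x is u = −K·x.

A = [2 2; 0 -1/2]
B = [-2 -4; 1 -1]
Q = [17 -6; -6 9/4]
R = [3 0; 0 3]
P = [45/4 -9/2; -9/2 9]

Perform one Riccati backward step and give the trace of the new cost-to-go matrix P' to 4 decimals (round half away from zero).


21.1906

BᵀP = [-27.0000 18.0000; -40.5000 9.0000]
S = R + BᵀPB = [3 0; 0 3] + [72.0000 90.0000; 90.0000 153.0000] = [75.0000 90.0000; 90.0000 156.0000]
BᵀPA = [-54.0000 -63.0000; -81.0000 -85.5000]
K = S⁻¹·BᵀPA = [-0.3150 -0.5925; -0.3375 -0.2063]
A−BK = [0.0200 -0.0100; -0.0225 -0.1138]
AᵀP(A−BK) = [0.6525 0.7988; 0.7988 1.2881]
P' = Q + AᵀP(A−BK) = [17.6525 -5.2013; -5.2013 3.5381]
tr(P') = 21.1906


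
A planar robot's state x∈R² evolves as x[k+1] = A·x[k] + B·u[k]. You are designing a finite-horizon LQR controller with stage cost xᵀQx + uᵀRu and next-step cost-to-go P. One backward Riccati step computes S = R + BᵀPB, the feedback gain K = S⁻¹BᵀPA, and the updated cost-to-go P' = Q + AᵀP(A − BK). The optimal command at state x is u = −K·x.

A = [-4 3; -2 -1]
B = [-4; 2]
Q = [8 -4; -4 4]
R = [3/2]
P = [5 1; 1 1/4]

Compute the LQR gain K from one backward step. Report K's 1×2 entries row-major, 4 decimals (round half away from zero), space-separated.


1.1880 -0.7594

BᵀP = [-18.0000 -3.5000]
S = R + BᵀPB = [3/2] + [65.0000] = [66.5000]
BᵀPA = [79.0000 -50.5000]
K = S⁻¹·BᵀPA = [1.1880 -0.7594]
A−BK = [0.7519 -0.0376; -4.3759 0.5188]
AᵀP(A−BK) = [3.1504 -1.5075; -1.5075 0.9004]
P' = Q + AᵀP(A−BK) = [11.1504 -5.5075; -5.5075 4.9004]
tr(P') = 16.0508


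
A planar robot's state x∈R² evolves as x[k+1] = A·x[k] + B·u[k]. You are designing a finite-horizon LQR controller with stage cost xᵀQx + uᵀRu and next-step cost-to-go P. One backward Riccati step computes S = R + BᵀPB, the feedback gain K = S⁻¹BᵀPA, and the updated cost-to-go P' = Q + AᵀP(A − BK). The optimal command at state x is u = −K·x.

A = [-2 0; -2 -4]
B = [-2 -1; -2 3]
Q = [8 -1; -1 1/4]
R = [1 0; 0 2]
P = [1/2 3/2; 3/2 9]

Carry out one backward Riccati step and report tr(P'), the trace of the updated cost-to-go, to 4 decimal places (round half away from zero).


BᵀP = [-4.0000 -21.0000; 4.0000 25.5000]
S = R + BᵀPB = [1 0; 0 2] + [50.0000 -59.0000; -59.0000 72.5000] = [51.0000 -59.0000; -59.0000 74.5000]
BᵀPA = [50.0000 84.0000; -59.0000 -102.0000]
K = S⁻¹·BᵀPA = [0.7661 0.7535; -0.1852 -0.7724]
A−BK = [-0.6531 0.7347; 0.0879 -0.1758]
AᵀP(A−BK) = [0.7661 0.7535; 0.7535 1.9215]
P' = Q + AᵀP(A−BK) = [8.7661 -0.2465; -0.2465 2.1715]
tr(P') = 10.9376

10.9376


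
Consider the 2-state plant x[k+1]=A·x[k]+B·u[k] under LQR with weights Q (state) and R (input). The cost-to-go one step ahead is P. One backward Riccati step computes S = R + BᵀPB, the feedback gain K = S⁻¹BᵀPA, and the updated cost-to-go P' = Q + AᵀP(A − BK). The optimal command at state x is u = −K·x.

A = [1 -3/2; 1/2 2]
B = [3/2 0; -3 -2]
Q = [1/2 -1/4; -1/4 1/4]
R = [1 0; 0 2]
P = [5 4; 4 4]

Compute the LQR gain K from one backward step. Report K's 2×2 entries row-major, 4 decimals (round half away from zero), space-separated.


0.1176 -0.6078 -0.7451 0.1830

BᵀP = [-4.5000 -6.0000; -8.0000 -8.0000]
S = R + BᵀPB = [1 0; 0 2] + [11.2500 12.0000; 12.0000 16.0000] = [12.2500 12.0000; 12.0000 18.0000]
BᵀPA = [-7.5000 -5.2500; -12.0000 -4.0000]
K = S⁻¹·BᵀPA = [0.1176 -0.6078; -0.7451 0.1830]
A−BK = [0.8235 -0.5882; -0.6373 0.5425]
AᵀP(A−BK) = [1.9412 -0.8627; -0.8627 0.7908]
P' = Q + AᵀP(A−BK) = [2.4412 -1.1127; -1.1127 1.0408]
tr(P') = 3.4820


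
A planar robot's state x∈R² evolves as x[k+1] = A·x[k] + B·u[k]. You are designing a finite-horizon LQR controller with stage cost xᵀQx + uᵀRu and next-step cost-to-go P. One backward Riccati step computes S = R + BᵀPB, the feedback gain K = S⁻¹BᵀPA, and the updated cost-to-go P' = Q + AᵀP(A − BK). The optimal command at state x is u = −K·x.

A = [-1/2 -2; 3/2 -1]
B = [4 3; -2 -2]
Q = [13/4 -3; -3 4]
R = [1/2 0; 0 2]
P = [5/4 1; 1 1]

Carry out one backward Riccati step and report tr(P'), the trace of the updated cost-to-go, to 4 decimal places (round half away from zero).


BᵀP = [3.0000 2.0000; 1.7500 1.0000]
S = R + BᵀPB = [1/2 0; 0 2] + [8.0000 5.0000; 5.0000 3.2500] = [8.5000 5.0000; 5.0000 5.2500]
BᵀPA = [1.5000 -8.0000; 0.6250 -4.5000]
K = S⁻¹·BᵀPA = [0.2420 -0.9936; -0.1115 0.0892]
A−BK = [-1.1338 1.7070; 1.7611 -2.8089]
AᵀP(A−BK) = [0.7691 -1.3153; -1.3153 2.4522]
P' = Q + AᵀP(A−BK) = [4.0191 -4.3153; -4.3153 6.4522]
tr(P') = 10.4713

10.4713


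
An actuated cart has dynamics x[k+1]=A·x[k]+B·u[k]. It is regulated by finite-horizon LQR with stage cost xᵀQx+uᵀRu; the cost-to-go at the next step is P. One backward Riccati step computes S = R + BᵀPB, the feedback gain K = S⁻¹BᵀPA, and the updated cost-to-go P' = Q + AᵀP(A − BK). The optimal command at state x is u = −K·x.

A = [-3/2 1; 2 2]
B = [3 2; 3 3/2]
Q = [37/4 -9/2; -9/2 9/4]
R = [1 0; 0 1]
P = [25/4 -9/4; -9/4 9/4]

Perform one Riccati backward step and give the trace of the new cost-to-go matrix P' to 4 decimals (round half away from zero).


32.1452

BᵀP = [12.0000 0.0000; 9.1250 -1.1250]
S = R + BᵀPB = [1 0; 0 1] + [36.0000 24.0000; 24.0000 16.5625] = [37.0000 24.0000; 24.0000 17.5625]
BᵀPA = [-18.0000 12.0000; -15.9375 6.8750]
K = S⁻¹·BᵀPA = [0.8992 0.6198; -2.1363 -0.4555]
A−BK = [0.0749 0.0517; 2.5068 0.8239]
AᵀP(A−BK) = [18.7011 5.7714; 5.7714 1.9441]
P' = Q + AᵀP(A−BK) = [27.9511 1.2714; 1.2714 4.1941]
tr(P') = 32.1452


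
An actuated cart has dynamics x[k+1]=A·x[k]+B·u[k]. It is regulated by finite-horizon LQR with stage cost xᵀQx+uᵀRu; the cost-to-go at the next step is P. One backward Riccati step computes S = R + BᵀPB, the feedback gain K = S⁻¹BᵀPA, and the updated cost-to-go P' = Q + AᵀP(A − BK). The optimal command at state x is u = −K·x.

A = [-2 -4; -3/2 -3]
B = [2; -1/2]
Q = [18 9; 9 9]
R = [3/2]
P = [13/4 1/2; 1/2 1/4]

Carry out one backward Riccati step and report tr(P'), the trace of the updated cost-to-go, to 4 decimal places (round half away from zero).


39.4770

BᵀP = [6.2500 0.8750]
S = R + BᵀPB = [3/2] + [12.0625] = [13.5625]
BᵀPA = [-13.8125 -27.6250]
K = S⁻¹·BᵀPA = [-1.0184 -2.0369]
A−BK = [0.0369 0.0737; -2.0092 -4.0184]
AᵀP(A−BK) = [2.4954 4.9908; 4.9908 9.9816]
P' = Q + AᵀP(A−BK) = [20.4954 13.9908; 13.9908 18.9816]
tr(P') = 39.4770


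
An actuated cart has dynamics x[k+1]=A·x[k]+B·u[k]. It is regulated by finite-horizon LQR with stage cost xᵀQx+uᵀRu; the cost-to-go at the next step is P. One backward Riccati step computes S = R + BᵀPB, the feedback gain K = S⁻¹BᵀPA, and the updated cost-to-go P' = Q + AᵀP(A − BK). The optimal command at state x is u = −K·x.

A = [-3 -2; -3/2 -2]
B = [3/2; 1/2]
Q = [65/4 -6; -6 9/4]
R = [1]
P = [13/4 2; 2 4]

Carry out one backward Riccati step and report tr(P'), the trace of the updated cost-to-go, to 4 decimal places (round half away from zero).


BᵀP = [5.8750 5.0000]
S = R + BᵀPB = [1] + [11.3125] = [12.3125]
BᵀPA = [-25.1250 -21.7500]
K = S⁻¹·BᵀPA = [-2.0406 -1.7665]
A−BK = [0.0609 0.6497; -0.4797 -1.1168]
AᵀP(A−BK) = [4.9797 5.1168; 5.1168 6.5787]
P' = Q + AᵀP(A−BK) = [21.2297 -0.8832; -0.8832 8.8287]
tr(P') = 30.0584

30.0584


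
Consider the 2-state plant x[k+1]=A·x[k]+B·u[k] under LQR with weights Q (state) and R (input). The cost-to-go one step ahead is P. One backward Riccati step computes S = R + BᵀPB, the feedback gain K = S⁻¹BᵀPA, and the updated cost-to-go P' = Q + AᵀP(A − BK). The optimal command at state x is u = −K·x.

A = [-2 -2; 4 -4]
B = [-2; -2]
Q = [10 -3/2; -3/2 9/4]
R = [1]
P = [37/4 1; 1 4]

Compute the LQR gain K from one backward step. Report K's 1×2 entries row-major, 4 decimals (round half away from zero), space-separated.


0.0161 1.3065

BᵀP = [-20.5000 -10.0000]
S = R + BᵀPB = [1] + [61.0000] = [62.0000]
BᵀPA = [1.0000 81.0000]
K = S⁻¹·BᵀPA = [0.0161 1.3065]
A−BK = [-1.9677 0.6129; 4.0323 -1.3871]
AᵀP(A−BK) = [84.9839 -28.3065; -28.3065 11.1774]
P' = Q + AᵀP(A−BK) = [94.9839 -29.8065; -29.8065 13.4274]
tr(P') = 108.4113


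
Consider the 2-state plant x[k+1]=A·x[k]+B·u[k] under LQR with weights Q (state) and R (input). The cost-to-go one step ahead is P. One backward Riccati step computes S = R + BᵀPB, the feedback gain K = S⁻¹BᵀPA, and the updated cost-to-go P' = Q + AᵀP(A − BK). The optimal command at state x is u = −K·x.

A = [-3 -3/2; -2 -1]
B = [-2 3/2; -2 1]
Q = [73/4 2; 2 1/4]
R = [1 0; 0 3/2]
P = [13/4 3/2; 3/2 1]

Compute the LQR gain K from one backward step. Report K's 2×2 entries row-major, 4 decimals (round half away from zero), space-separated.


BᵀP = [-9.5000 -5.0000; 6.3750 3.2500]
S = R + BᵀPB = [1 0; 0 3/2] + [29.0000 -19.2500; -19.2500 12.8125] = [30.0000 -19.2500; -19.2500 14.3125]
BᵀPA = [38.5000 19.2500; -25.6250 -12.8125]
K = S⁻¹·BᵀPA = [0.9819 0.4910; -0.4697 -0.2349]
A−BK = [-0.3316 -0.1658; 0.4336 0.2168]
AᵀP(A−BK) = [1.4091 0.7046; 0.7046 0.3523]
P' = Q + AᵀP(A−BK) = [19.6591 2.7046; 2.7046 0.6023]
tr(P') = 20.2614

0.9819 0.4910 -0.4697 -0.2349


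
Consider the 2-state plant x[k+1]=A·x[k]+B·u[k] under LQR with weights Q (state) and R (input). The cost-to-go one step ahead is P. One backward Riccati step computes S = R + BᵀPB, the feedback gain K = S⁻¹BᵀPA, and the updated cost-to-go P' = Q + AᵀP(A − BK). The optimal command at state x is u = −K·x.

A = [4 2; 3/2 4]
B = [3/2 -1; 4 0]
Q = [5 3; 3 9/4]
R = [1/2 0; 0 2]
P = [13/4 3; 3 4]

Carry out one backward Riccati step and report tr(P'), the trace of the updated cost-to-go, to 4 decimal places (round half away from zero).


BᵀP = [16.8750 20.5000; -3.2500 -3.0000]
S = R + BᵀPB = [1/2 0; 0 2] + [107.3125 -16.8750; -16.8750 3.2500] = [107.8125 -16.8750; -16.8750 5.2500]
BᵀPA = [98.2500 115.7500; -17.5000 -18.5000]
K = S⁻¹·BᵀPA = [0.7840 1.0507; -0.8133 -0.1467]
A−BK = [2.0107 0.2773; -1.6360 -0.2027]
AᵀP(A−BK) = [5.7387 1.2053; 1.2053 0.6720]
P' = Q + AᵀP(A−BK) = [10.7387 4.2053; 4.2053 2.9220]
tr(P') = 13.6607

13.6607


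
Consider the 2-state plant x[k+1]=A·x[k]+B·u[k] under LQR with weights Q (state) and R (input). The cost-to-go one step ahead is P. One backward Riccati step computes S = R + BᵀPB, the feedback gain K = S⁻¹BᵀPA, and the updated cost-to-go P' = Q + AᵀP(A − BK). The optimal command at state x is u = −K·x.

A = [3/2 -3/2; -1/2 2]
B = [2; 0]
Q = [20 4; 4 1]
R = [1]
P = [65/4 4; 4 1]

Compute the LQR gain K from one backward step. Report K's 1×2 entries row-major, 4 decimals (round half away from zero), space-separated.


BᵀP = [32.5000 8.0000]
S = R + BᵀPB = [1] + [65.0000] = [66.0000]
BᵀPA = [44.7500 -32.7500]
K = S⁻¹·BᵀPA = [0.6780 -0.4962]
A−BK = [0.1439 -0.5076; -0.5000 2.0000]
AᵀP(A−BK) = [0.4706 -0.3570; -0.3570 0.3116]
P' = Q + AᵀP(A−BK) = [20.4706 3.6430; 3.6430 1.3116]
tr(P') = 21.7822

0.6780 -0.4962


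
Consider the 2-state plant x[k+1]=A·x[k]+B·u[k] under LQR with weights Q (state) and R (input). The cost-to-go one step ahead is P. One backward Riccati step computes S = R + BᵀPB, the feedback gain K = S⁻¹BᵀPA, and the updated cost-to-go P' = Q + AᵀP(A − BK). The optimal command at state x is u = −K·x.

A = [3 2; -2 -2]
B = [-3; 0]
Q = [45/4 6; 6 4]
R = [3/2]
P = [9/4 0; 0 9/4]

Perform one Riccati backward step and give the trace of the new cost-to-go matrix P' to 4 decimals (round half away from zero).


35.2672

BᵀP = [-6.7500 0.0000]
S = R + BᵀPB = [3/2] + [20.2500] = [21.7500]
BᵀPA = [-20.2500 -13.5000]
K = S⁻¹·BᵀPA = [-0.9310 -0.6207]
A−BK = [0.2069 0.1379; -2.0000 -2.0000]
AᵀP(A−BK) = [10.3966 9.9310; 9.9310 9.6207]
P' = Q + AᵀP(A−BK) = [21.6466 15.9310; 15.9310 13.6207]
tr(P') = 35.2672


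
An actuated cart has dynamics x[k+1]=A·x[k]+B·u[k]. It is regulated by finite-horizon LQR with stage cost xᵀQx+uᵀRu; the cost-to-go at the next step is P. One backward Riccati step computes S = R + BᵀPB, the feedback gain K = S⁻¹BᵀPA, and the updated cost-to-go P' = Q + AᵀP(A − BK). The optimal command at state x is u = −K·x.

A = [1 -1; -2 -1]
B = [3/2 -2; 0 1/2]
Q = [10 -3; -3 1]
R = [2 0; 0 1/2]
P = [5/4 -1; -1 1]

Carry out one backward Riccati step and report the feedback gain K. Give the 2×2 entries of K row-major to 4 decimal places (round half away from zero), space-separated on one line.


BᵀP = [1.8750 -1.5000; -3.0000 2.5000]
S = R + BᵀPB = [2 0; 0 1/2] + [2.8125 -4.5000; -4.5000 7.2500] = [4.8125 -4.5000; -4.5000 7.7500]
BᵀPA = [4.8750 -0.3750; -8.0000 0.5000]
K = S⁻¹·BᵀPA = [0.1045 -0.0385; -0.9716 0.0422]
A−BK = [-1.0999 -0.8579; -1.5142 -1.0211]
AᵀP(A−BK) = [0.9679 0.2750; 0.2750 0.2145]
P' = Q + AᵀP(A−BK) = [10.9679 -2.7250; -2.7250 1.2145]
tr(P') = 12.1824

0.1045 -0.0385 -0.9716 0.0422


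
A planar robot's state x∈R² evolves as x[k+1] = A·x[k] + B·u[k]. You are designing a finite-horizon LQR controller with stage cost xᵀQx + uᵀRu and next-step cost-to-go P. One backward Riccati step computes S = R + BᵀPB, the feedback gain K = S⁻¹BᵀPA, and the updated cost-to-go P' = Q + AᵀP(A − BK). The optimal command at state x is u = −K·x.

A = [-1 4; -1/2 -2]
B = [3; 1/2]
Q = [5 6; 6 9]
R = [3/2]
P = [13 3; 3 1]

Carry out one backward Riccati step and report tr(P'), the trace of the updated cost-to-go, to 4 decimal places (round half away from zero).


BᵀP = [40.5000 9.5000]
S = R + BᵀPB = [3/2] + [126.2500] = [127.7500]
BᵀPA = [-45.2500 143.0000]
K = S⁻¹·BᵀPA = [-0.3542 1.1194]
A−BK = [0.0626 0.6419; -0.3229 -2.5597]
AᵀP(A−BK) = [0.2221 -0.3483; -0.3483 3.9295]
P' = Q + AᵀP(A−BK) = [5.2221 5.6517; 5.6517 12.9295]
tr(P') = 18.1517

18.1517


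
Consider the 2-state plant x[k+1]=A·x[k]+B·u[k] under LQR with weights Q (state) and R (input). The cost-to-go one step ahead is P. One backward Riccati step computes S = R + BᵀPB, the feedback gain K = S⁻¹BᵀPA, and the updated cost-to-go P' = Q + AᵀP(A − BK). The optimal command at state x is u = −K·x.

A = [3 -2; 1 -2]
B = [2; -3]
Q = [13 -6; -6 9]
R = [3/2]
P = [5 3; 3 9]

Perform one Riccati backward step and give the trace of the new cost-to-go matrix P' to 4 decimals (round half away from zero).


145.0677

BᵀP = [1.0000 -21.0000]
S = R + BᵀPB = [3/2] + [65.0000] = [66.5000]
BᵀPA = [-18.0000 40.0000]
K = S⁻¹·BᵀPA = [-0.2707 0.6015]
A−BK = [3.5414 -3.2030; 0.1880 -0.1955]
AᵀP(A−BK) = [67.1278 -61.1729; -61.1729 55.9398]
P' = Q + AᵀP(A−BK) = [80.1278 -67.1729; -67.1729 64.9398]
tr(P') = 145.0677


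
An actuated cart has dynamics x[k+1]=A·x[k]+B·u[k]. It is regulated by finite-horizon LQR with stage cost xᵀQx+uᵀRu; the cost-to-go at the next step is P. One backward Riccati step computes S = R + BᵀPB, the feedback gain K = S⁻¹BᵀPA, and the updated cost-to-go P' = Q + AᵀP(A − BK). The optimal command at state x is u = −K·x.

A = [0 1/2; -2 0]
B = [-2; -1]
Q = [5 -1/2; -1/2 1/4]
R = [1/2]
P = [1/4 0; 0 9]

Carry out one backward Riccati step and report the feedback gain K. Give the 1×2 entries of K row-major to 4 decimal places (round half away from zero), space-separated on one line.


1.7143 -0.0238

BᵀP = [-0.5000 -9.0000]
S = R + BᵀPB = [1/2] + [10.0000] = [10.5000]
BᵀPA = [18.0000 -0.2500]
K = S⁻¹·BᵀPA = [1.7143 -0.0238]
A−BK = [3.4286 0.4524; -0.2857 -0.0238]
AᵀP(A−BK) = [5.1429 0.4286; 0.4286 0.0565]
P' = Q + AᵀP(A−BK) = [10.1429 -0.0714; -0.0714 0.3065]
tr(P') = 10.4494


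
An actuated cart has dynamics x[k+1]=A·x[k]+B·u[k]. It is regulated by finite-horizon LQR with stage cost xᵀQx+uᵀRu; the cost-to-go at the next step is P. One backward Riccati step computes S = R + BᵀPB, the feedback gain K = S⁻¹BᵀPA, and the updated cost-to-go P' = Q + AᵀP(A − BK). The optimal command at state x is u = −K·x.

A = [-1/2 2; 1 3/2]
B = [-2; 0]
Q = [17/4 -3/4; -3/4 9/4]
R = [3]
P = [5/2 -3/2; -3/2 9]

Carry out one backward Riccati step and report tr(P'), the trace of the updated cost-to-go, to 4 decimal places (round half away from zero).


34.2212

BᵀP = [-5.0000 3.0000]
S = R + BᵀPB = [3] + [10.0000] = [13.0000]
BᵀPA = [5.5000 -5.5000]
K = S⁻¹·BᵀPA = [0.4231 -0.4231]
A−BK = [0.3462 1.1538; 1.0000 1.5000]
AᵀP(A−BK) = [8.7981 11.4519; 11.4519 18.9231]
P' = Q + AᵀP(A−BK) = [13.0481 10.7019; 10.7019 21.1731]
tr(P') = 34.2212


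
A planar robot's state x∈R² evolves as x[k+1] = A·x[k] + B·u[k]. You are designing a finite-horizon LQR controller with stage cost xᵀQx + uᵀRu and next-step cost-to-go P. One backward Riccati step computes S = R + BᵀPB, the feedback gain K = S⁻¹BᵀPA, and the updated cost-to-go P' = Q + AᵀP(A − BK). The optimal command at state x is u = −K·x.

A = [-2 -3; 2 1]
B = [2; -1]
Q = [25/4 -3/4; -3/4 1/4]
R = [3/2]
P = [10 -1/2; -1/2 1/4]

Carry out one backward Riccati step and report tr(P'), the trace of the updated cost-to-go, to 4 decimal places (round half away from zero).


BᵀP = [20.5000 -1.2500]
S = R + BᵀPB = [3/2] + [42.2500] = [43.7500]
BᵀPA = [-43.5000 -62.7500]
K = S⁻¹·BᵀPA = [-0.9943 -1.4343]
A−BK = [-0.0114 -0.1314; 1.0057 -0.4343]
AᵀP(A−BK) = [1.7486 2.1086; 2.1086 3.2486]
P' = Q + AᵀP(A−BK) = [7.9986 1.3586; 1.3586 3.4986]
tr(P') = 11.4971

11.4971


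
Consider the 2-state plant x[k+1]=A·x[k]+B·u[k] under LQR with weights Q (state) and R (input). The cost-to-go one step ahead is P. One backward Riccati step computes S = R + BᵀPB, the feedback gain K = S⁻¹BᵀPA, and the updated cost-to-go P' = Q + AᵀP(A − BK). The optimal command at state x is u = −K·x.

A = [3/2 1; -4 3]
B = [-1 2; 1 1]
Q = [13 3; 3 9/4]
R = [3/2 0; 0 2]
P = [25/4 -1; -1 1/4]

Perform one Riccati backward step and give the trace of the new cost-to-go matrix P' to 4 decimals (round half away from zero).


19.1132

BᵀP = [-7.2500 1.2500; 11.5000 -1.7500]
S = R + BᵀPB = [3/2 0; 0 2] + [8.5000 -13.2500; -13.2500 21.2500] = [10.0000 -13.2500; -13.2500 23.2500]
BᵀPA = [-15.8750 -3.5000; 24.2500 6.2500]
K = S⁻¹·BᵀPA = [-0.8392 0.0252; 0.5648 0.2832]
A−BK = [-0.4687 0.4588; -3.7256 2.6915]
AᵀP(A−BK) = [3.0449 -0.5919; -0.5919 0.8183]
P' = Q + AᵀP(A−BK) = [16.0449 2.4081; 2.4081 3.0683]
tr(P') = 19.1132
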